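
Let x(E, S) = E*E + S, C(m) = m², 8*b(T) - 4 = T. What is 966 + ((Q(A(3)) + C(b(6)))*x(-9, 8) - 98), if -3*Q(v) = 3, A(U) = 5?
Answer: 14689/16 ≈ 918.06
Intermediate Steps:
b(T) = ½ + T/8
Q(v) = -1 (Q(v) = -⅓*3 = -1)
x(E, S) = S + E² (x(E, S) = E² + S = S + E²)
966 + ((Q(A(3)) + C(b(6)))*x(-9, 8) - 98) = 966 + ((-1 + (½ + (⅛)*6)²)*(8 + (-9)²) - 98) = 966 + ((-1 + (½ + ¾)²)*(8 + 81) - 98) = 966 + ((-1 + (5/4)²)*89 - 98) = 966 + ((-1 + 25/16)*89 - 98) = 966 + ((9/16)*89 - 98) = 966 + (801/16 - 98) = 966 - 767/16 = 14689/16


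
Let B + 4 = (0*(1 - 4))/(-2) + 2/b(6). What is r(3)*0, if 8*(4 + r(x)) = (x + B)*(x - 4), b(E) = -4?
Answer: 0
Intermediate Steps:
B = -9/2 (B = -4 + ((0*(1 - 4))/(-2) + 2/(-4)) = -4 + ((0*(-3))*(-1/2) + 2*(-1/4)) = -4 + (0*(-1/2) - 1/2) = -4 + (0 - 1/2) = -4 - 1/2 = -9/2 ≈ -4.5000)
r(x) = -4 + (-4 + x)*(-9/2 + x)/8 (r(x) = -4 + ((x - 9/2)*(x - 4))/8 = -4 + ((-9/2 + x)*(-4 + x))/8 = -4 + ((-4 + x)*(-9/2 + x))/8 = -4 + (-4 + x)*(-9/2 + x)/8)
r(3)*0 = (-7/4 - 17/16*3 + (1/8)*3**2)*0 = (-7/4 - 51/16 + (1/8)*9)*0 = (-7/4 - 51/16 + 9/8)*0 = -61/16*0 = 0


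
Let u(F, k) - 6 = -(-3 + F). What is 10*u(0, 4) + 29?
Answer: 119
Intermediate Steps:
u(F, k) = 9 - F (u(F, k) = 6 - (-3 + F) = 6 + (3 - F) = 9 - F)
10*u(0, 4) + 29 = 10*(9 - 1*0) + 29 = 10*(9 + 0) + 29 = 10*9 + 29 = 90 + 29 = 119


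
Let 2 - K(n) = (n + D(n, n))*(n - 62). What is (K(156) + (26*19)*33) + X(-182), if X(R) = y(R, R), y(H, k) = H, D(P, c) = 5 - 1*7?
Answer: 1646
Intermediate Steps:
D(P, c) = -2 (D(P, c) = 5 - 7 = -2)
K(n) = 2 - (-62 + n)*(-2 + n) (K(n) = 2 - (n - 2)*(n - 62) = 2 - (-2 + n)*(-62 + n) = 2 - (-62 + n)*(-2 + n))
X(R) = R
(K(156) + (26*19)*33) + X(-182) = ((-122 - 1*156² + 64*156) + (26*19)*33) - 182 = ((-122 - 1*24336 + 9984) + 494*33) - 182 = ((-122 - 24336 + 9984) + 16302) - 182 = (-14474 + 16302) - 182 = 1828 - 182 = 1646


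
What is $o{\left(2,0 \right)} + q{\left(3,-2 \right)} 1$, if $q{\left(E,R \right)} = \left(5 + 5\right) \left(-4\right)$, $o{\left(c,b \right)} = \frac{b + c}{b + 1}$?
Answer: $-38$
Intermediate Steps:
$o{\left(c,b \right)} = \frac{b + c}{1 + b}$
$q{\left(E,R \right)} = -40$ ($q{\left(E,R \right)} = 10 \left(-4\right) = -40$)
$o{\left(2,0 \right)} + q{\left(3,-2 \right)} 1 = \frac{0 + 2}{1 + 0} - 40 = 1^{-1} \cdot 2 - 40 = 1 \cdot 2 - 40 = 2 - 40 = -38$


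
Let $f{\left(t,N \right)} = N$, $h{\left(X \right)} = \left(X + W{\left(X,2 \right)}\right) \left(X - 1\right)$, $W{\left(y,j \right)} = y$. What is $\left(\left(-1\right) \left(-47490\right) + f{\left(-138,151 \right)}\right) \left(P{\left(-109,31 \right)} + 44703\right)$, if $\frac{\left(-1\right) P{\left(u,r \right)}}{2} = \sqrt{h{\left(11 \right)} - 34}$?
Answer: $2129695623 - 95282 \sqrt{186} \approx 2.1284 \cdot 10^{9}$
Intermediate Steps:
$h{\left(X \right)} = 2 X \left(-1 + X\right)$ ($h{\left(X \right)} = \left(X + X\right) \left(X - 1\right) = 2 X \left(-1 + X\right)$)
$P{\left(u,r \right)} = - 2 \sqrt{186}$ ($P{\left(u,r \right)} = - 2 \sqrt{2 \cdot 11 \left(-1 + 11\right) - 34} = - 2 \sqrt{2 \cdot 11 \cdot 10 - 34} = - 2 \sqrt{220 - 34} = - 2 \sqrt{186}$)
$\left(\left(-1\right) \left(-47490\right) + f{\left(-138,151 \right)}\right) \left(P{\left(-109,31 \right)} + 44703\right) = \left(\left(-1\right) \left(-47490\right) + 151\right) \left(- 2 \sqrt{186} + 44703\right) = \left(47490 + 151\right) \left(44703 - 2 \sqrt{186}\right) = 47641 \left(44703 - 2 \sqrt{186}\right) = 2129695623 - 95282 \sqrt{186}$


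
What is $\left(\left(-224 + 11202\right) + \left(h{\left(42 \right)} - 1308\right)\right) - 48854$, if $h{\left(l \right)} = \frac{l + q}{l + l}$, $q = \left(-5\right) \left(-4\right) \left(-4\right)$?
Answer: $- \frac{1645747}{42} \approx -39184.0$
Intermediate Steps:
$q = -80$ ($q = 20 \left(-4\right) = -80$)
$h{\left(l \right)} = \frac{-80 + l}{2 l}$ ($h{\left(l \right)} = \frac{l - 80}{l + l} = \frac{-80 + l}{2 l}$)
$\left(\left(-224 + 11202\right) + \left(h{\left(42 \right)} - 1308\right)\right) - 48854 = \left(\left(-224 + 11202\right) - \left(1308 - \frac{-80 + 42}{2 \cdot 42}\right)\right) - 48854 = \left(10978 - \left(1308 - - \frac{19}{42}\right)\right) - 48854 = \left(10978 - \frac{54955}{42}\right) - 48854 = \frac{406121}{42} - 48854 = - \frac{1645747}{42}$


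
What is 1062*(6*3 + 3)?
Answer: 22302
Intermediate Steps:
1062*(6*3 + 3) = 1062*(18 + 3) = 1062*21 = 22302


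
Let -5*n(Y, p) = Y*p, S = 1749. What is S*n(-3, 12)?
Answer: 62964/5 ≈ 12593.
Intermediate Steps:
n(Y, p) = -Y*p/5
S*n(-3, 12) = 1749*(-⅕*(-3)*12) = 1749*(36/5) = 62964/5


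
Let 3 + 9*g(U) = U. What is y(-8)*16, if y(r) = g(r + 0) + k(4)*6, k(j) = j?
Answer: 3280/9 ≈ 364.44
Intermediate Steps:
g(U) = -⅓ + U/9
y(r) = 71/3 + r/9 (y(r) = (-⅓ + (r + 0)/9) + 4*6 = (-⅓ + r/9) + 24 = 71/3 + r/9)
y(-8)*16 = (71/3 + (⅑)*(-8))*16 = (71/3 - 8/9)*16 = (205/9)*16 = 3280/9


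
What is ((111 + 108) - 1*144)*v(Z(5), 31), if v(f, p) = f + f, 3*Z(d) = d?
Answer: 250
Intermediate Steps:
Z(d) = d/3
v(f, p) = 2*f
((111 + 108) - 1*144)*v(Z(5), 31) = ((111 + 108) - 1*144)*(2*((⅓)*5)) = (219 - 144)*(2*(5/3)) = 75*(10/3) = 250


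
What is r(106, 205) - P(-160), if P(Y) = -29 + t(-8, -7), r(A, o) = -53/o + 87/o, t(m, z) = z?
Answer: 7414/205 ≈ 36.166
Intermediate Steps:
r(A, o) = 34/o
P(Y) = -36 (P(Y) = -29 - 7 = -36)
r(106, 205) - P(-160) = 34/205 - 1*(-36) = 34*(1/205) + 36 = 34/205 + 36 = 7414/205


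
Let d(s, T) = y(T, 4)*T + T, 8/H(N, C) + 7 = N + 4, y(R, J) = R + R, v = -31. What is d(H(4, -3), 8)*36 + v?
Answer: 4865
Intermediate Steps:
y(R, J) = 2*R
H(N, C) = 8/(-3 + N) (H(N, C) = 8/(-7 + (N + 4)) = 8/(-7 + (4 + N)) = 8/(-3 + N))
d(s, T) = T + 2*T² (d(s, T) = (2*T)*T + T = 2*T² + T = T + 2*T²)
d(H(4, -3), 8)*36 + v = (8*(1 + 2*8))*36 - 31 = (8*(1 + 16))*36 - 31 = (8*17)*36 - 31 = 136*36 - 31 = 4896 - 31 = 4865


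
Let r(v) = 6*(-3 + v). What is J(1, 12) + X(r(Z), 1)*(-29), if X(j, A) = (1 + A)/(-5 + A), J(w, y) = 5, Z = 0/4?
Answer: 39/2 ≈ 19.500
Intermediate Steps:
Z = 0 (Z = 0*(¼) = 0)
r(v) = -18 + 6*v
X(j, A) = (1 + A)/(-5 + A)
J(1, 12) + X(r(Z), 1)*(-29) = 5 + ((1 + 1)/(-5 + 1))*(-29) = 5 + (2/(-4))*(-29) = 5 - ¼*2*(-29) = 5 - ½*(-29) = 5 + 29/2 = 39/2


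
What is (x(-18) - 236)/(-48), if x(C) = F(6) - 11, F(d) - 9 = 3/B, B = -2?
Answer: 479/96 ≈ 4.9896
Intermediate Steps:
F(d) = 15/2 (F(d) = 9 + 3/(-2) = 9 + 3*(-½) = 9 - 3/2 = 15/2)
x(C) = -7/2 (x(C) = 15/2 - 11 = -7/2)
(x(-18) - 236)/(-48) = (-7/2 - 236)/(-48) = -479/2*(-1/48) = 479/96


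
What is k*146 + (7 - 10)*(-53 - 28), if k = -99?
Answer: -14211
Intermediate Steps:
k*146 + (7 - 10)*(-53 - 28) = -99*146 + (7 - 10)*(-53 - 28) = -14454 - 3*(-81) = -14454 + 243 = -14211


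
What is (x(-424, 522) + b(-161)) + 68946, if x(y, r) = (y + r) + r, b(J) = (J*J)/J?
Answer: 69405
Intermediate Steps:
b(J) = J (b(J) = J²/J = J)
x(y, r) = y + 2*r (x(y, r) = (r + y) + r = y + 2*r)
(x(-424, 522) + b(-161)) + 68946 = ((-424 + 2*522) - 161) + 68946 = ((-424 + 1044) - 161) + 68946 = (620 - 161) + 68946 = 459 + 68946 = 69405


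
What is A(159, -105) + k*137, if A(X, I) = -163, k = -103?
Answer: -14274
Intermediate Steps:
A(159, -105) + k*137 = -163 - 103*137 = -163 - 14111 = -14274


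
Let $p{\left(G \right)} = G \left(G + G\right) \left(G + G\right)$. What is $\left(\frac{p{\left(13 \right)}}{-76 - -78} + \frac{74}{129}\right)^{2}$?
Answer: $\frac{321375610000}{16641} \approx 1.9312 \cdot 10^{7}$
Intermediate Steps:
$p{\left(G \right)} = 4 G^{3}$ ($p{\left(G \right)} = G 2 G 2 G = G 4 G^{2} = 4 G^{3}$)
$\left(\frac{p{\left(13 \right)}}{-76 - -78} + \frac{74}{129}\right)^{2} = \left(\frac{4 \cdot 13^{3}}{-76 - -78} + \frac{74}{129}\right)^{2} = \left(\frac{4 \cdot 2197}{-76 + 78} + 74 \cdot \frac{1}{129}\right)^{2} = \left(\frac{8788}{2} + \frac{74}{129}\right)^{2} = \left(8788 \cdot \frac{1}{2} + \frac{74}{129}\right)^{2} = \left(4394 + \frac{74}{129}\right)^{2} = \left(\frac{566900}{129}\right)^{2} = \frac{321375610000}{16641}$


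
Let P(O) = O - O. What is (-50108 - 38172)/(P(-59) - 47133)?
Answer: 88280/47133 ≈ 1.8730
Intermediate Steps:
P(O) = 0
(-50108 - 38172)/(P(-59) - 47133) = (-50108 - 38172)/(0 - 47133) = -88280/(-47133) = -88280*(-1/47133) = 88280/47133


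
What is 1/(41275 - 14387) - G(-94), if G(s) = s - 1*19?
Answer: 3038345/26888 ≈ 113.00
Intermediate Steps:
G(s) = -19 + s (G(s) = s - 19 = -19 + s)
1/(41275 - 14387) - G(-94) = 1/(41275 - 14387) - (-19 - 94) = 1/26888 - 1*(-113) = 1/26888 + 113 = 3038345/26888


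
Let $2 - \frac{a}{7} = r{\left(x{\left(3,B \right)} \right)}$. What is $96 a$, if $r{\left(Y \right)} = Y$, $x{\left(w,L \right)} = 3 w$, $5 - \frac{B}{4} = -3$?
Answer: $-4704$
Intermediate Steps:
$B = 32$ ($B = 20 - -12 = 20 + 12 = 32$)
$a = -49$ ($a = 14 - 7 \cdot 3 \cdot 3 = 14 - 63 = -49$)
$96 a = 96 \left(-49\right) = -4704$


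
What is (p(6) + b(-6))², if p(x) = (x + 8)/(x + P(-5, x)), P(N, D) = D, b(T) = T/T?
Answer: 169/36 ≈ 4.6944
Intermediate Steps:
b(T) = 1
p(x) = (8 + x)/(2*x) (p(x) = (x + 8)/(x + x) = (8 + x)/((2*x)) = (8 + x)*(1/(2*x)) = (8 + x)/(2*x))
(p(6) + b(-6))² = ((½)*(8 + 6)/6 + 1)² = ((½)*(⅙)*14 + 1)² = (7/6 + 1)² = (13/6)² = 169/36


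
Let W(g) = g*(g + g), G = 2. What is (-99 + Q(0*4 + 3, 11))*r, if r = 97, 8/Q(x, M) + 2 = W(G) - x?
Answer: -28033/3 ≈ -9344.3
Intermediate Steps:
W(g) = 2*g² (W(g) = g*(2*g) = 2*g²)
Q(x, M) = 8/(6 - x) (Q(x, M) = 8/(-2 + (2*2² - x)) = 8/(-2 + (2*4 - x)) = 8/(-2 + (8 - x)) = 8/(6 - x))
(-99 + Q(0*4 + 3, 11))*r = (-99 - 8/(-6 + (0*4 + 3)))*97 = (-99 - 8/(-6 + (0 + 3)))*97 = (-99 - 8/(-6 + 3))*97 = (-99 - 8/(-3))*97 = (-99 - 8*(-⅓))*97 = (-99 + 8/3)*97 = -289/3*97 = -28033/3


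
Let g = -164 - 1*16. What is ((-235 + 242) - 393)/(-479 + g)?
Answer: 386/659 ≈ 0.58574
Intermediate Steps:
g = -180 (g = -164 - 16 = -180)
((-235 + 242) - 393)/(-479 + g) = ((-235 + 242) - 393)/(-479 - 180) = (7 - 393)/(-659) = -386*(-1/659) = 386/659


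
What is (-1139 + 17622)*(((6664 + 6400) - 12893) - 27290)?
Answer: -447002477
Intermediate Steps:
(-1139 + 17622)*(((6664 + 6400) - 12893) - 27290) = 16483*((13064 - 12893) - 27290) = 16483*(171 - 27290) = 16483*(-27119) = -447002477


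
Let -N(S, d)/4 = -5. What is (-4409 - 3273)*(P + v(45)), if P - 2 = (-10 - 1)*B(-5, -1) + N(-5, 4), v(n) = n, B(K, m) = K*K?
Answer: 1597856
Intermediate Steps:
B(K, m) = K²
N(S, d) = 20 (N(S, d) = -4*(-5) = 20)
P = -253 (P = 2 + ((-10 - 1)*(-5)² + 20) = 2 + (-11*25 + 20) = 2 + (-275 + 20) = 2 - 255 = -253)
(-4409 - 3273)*(P + v(45)) = (-4409 - 3273)*(-253 + 45) = -7682*(-208) = 1597856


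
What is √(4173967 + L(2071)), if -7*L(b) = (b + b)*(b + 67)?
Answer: √142535211/7 ≈ 1705.5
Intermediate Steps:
L(b) = -2*b*(67 + b)/7 (L(b) = -(b + b)*(b + 67)/7 = -2*b*(67 + b)/7)
√(4173967 + L(2071)) = √(4173967 - 2/7*2071*(67 + 2071)) = √(4173967 - 2/7*2071*2138) = √(4173967 - 8855596/7) = √(20362173/7) = √142535211/7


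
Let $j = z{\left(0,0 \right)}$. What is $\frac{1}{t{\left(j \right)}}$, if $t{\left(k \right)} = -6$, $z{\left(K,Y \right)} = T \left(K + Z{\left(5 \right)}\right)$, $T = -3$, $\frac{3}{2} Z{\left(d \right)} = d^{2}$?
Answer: $- \frac{1}{6} \approx -0.16667$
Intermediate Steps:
$Z{\left(d \right)} = \frac{2 d^{2}}{3}$
$z{\left(K,Y \right)} = -50 - 3 K$ ($z{\left(K,Y \right)} = - 3 \left(K + \frac{2 \cdot 5^{2}}{3}\right) = - 3 \left(K + \frac{2}{3} \cdot 25\right) = - 3 \left(K + \frac{50}{3}\right) = - 3 \left(\frac{50}{3} + K\right) = -50 - 3 K$)
$j = -50$ ($j = -50 - 0 = -50 + 0 = -50$)
$\frac{1}{t{\left(j \right)}} = \frac{1}{-6} = - \frac{1}{6}$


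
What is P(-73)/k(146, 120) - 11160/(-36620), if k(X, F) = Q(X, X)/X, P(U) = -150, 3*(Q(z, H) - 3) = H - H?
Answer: -13365742/1831 ≈ -7299.7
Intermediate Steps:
Q(z, H) = 3 (Q(z, H) = 3 + (H - H)/3 = 3 + (⅓)*0 = 3 + 0 = 3)
k(X, F) = 3/X
P(-73)/k(146, 120) - 11160/(-36620) = -150/(3/146) - 11160/(-36620) = -150/(3*(1/146)) - 11160*(-1/36620) = -150/3/146 + 558/1831 = -150*146/3 + 558/1831 = -7300 + 558/1831 = -13365742/1831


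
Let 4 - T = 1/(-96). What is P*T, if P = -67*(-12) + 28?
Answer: 10010/3 ≈ 3336.7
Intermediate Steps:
P = 832 (P = 804 + 28 = 832)
T = 385/96 (T = 4 - 1/(-96) = 4 - 1*(-1/96) = 4 + 1/96 = 385/96 ≈ 4.0104)
P*T = 832*(385/96) = 10010/3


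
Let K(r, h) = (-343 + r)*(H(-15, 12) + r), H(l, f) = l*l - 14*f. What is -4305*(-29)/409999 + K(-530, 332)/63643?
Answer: 177245987406/26093566357 ≈ 6.7927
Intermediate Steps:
H(l, f) = l² - 14*f
K(r, h) = (-343 + r)*(57 + r) (K(r, h) = (-343 + r)*(((-15)² - 14*12) + r) = (-343 + r)*((225 - 168) + r) = (-343 + r)*(57 + r))
-4305*(-29)/409999 + K(-530, 332)/63643 = -4305*(-29)/409999 + (-19551 + (-530)² - 286*(-530))/63643 = 124845*(1/409999) + (-19551 + 280900 + 151580)*(1/63643) = 124845/409999 + 412929*(1/63643) = 124845/409999 + 412929/63643 = 177245987406/26093566357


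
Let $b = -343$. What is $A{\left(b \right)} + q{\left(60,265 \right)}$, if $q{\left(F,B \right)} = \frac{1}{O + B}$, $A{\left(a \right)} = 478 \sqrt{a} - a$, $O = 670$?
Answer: $\frac{320706}{935} + 3346 i \sqrt{7} \approx 343.0 + 8852.7 i$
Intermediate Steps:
$A{\left(a \right)} = - a + 478 \sqrt{a}$
$q{\left(F,B \right)} = \frac{1}{670 + B}$
$A{\left(b \right)} + q{\left(60,265 \right)} = \left(\left(-1\right) \left(-343\right) + 478 \sqrt{-343}\right) + \frac{1}{670 + 265} = \left(343 + 478 \cdot 7 i \sqrt{7}\right) + \frac{1}{935} = \left(343 + 3346 i \sqrt{7}\right) + \frac{1}{935} = \frac{320706}{935} + 3346 i \sqrt{7}$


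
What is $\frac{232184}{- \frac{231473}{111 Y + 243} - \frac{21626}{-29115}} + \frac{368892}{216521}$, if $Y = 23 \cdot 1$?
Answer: $- \frac{1363337824934922084}{482038544235193} \approx -2828.3$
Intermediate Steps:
$Y = 23$
$\frac{232184}{- \frac{231473}{111 Y + 243} - \frac{21626}{-29115}} + \frac{368892}{216521} = \frac{232184}{- \frac{231473}{111 \cdot 23 + 243} - \frac{21626}{-29115}} + \frac{368892}{216521} = \frac{232184}{- \frac{231473}{2553 + 243} - - \frac{21626}{29115}} + 368892 \cdot \frac{1}{216521} = \frac{232184}{- \frac{231473}{2796} + \frac{21626}{29115}} + \frac{368892}{216521} = \frac{232184}{- \frac{2226290033}{27135180}} + \frac{368892}{216521} = 232184 \left(- \frac{27135180}{2226290033}\right) + \frac{368892}{216521} = - \frac{6300354633120}{2226290033} + \frac{368892}{216521} = - \frac{1363337824934922084}{482038544235193}$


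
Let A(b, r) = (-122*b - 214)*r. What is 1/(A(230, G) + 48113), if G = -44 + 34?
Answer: 1/330853 ≈ 3.0225e-6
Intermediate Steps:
G = -10
A(b, r) = r*(-214 - 122*b) (A(b, r) = (-214 - 122*b)*r = r*(-214 - 122*b))
1/(A(230, G) + 48113) = 1/(-2*(-10)*(107 + 61*230) + 48113) = 1/(-2*(-10)*(107 + 14030) + 48113) = 1/(-2*(-10)*14137 + 48113) = 1/(282740 + 48113) = 1/330853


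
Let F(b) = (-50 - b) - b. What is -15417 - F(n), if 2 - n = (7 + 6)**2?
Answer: -15701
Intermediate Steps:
n = -167 (n = 2 - (7 + 6)**2 = 2 - 1*13**2 = 2 - 1*169 = 2 - 169 = -167)
F(b) = -50 - 2*b
-15417 - F(n) = -15417 - (-50 - 2*(-167)) = -15417 - (-50 + 334) = -15417 - 1*284 = -15417 - 284 = -15701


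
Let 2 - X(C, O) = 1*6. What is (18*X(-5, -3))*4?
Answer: -288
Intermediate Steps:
X(C, O) = -4 (X(C, O) = 2 - 6 = -4)
(18*X(-5, -3))*4 = (18*(-4))*4 = -72*4 = -288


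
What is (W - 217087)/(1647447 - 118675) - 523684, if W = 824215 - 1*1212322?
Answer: -400297020621/764386 ≈ -5.2368e+5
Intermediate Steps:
W = -388107 (W = 824215 - 1212322 = -388107)
(W - 217087)/(1647447 - 118675) - 523684 = (-388107 - 217087)/(1647447 - 118675) - 523684 = -605194/1528772 - 523684 = -605194*1/1528772 - 523684 = -302597/764386 - 523684 = -400297020621/764386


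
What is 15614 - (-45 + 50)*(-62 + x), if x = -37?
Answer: 16109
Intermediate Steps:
15614 - (-45 + 50)*(-62 + x) = 15614 - (-45 + 50)*(-62 - 37) = 15614 - 5*(-99) = 15614 - 1*(-495) = 15614 + 495 = 16109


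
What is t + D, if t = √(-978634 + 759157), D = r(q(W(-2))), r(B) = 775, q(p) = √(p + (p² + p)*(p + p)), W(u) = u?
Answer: 775 + I*√219477 ≈ 775.0 + 468.48*I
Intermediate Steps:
q(p) = √(p + 2*p*(p + p²)) (q(p) = √(p + (p + p²)*(2*p)) = √(p + 2*p*(p + p²)))
D = 775
t = I*√219477 (t = √(-219477) = I*√219477 ≈ 468.48*I)
t + D = I*√219477 + 775 = 775 + I*√219477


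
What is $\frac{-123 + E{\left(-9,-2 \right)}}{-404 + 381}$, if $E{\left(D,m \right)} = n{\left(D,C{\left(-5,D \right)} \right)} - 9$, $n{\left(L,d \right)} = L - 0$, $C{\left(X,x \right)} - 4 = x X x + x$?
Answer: $\frac{141}{23} \approx 6.1304$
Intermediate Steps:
$C{\left(X,x \right)} = 4 + x + X x^{2}$ ($C{\left(X,x \right)} = 4 + \left(x X x + x\right) = 4 + \left(X x x + x\right) = 4 + \left(X x^{2} + x\right) = 4 + \left(x + X x^{2}\right) = 4 + x + X x^{2}$)
$n{\left(L,d \right)} = L$ ($n{\left(L,d \right)} = L + 0 = L$)
$E{\left(D,m \right)} = -9 + D$ ($E{\left(D,m \right)} = D - 9 = -9 + D$)
$\frac{-123 + E{\left(-9,-2 \right)}}{-404 + 381} = \frac{-123 - 18}{-404 + 381} = \frac{-123 - 18}{-23} = \left(-141\right) \left(- \frac{1}{23}\right) = \frac{141}{23}$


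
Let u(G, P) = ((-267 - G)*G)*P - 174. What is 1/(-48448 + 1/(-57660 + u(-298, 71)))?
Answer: -713732/34578887937 ≈ -2.0641e-5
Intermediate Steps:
u(G, P) = -174 + G*P*(-267 - G) (u(G, P) = (G*(-267 - G))*P - 174 = G*P*(-267 - G) - 174 = -174 + G*P*(-267 - G))
1/(-48448 + 1/(-57660 + u(-298, 71))) = 1/(-48448 + 1/(-57660 + (-174 - 1*71*(-298)² - 267*(-298)*71))) = 1/(-48448 + 1/(-57660 + (-174 - 1*71*88804 + 5649186))) = 1/(-48448 + 1/(-57660 + (-174 - 6305084 + 5649186))) = 1/(-48448 + 1/(-57660 - 656072)) = 1/(-48448 + 1/(-713732)) = 1/(-48448 - 1/713732) = 1/(-34578887937/713732) = -713732/34578887937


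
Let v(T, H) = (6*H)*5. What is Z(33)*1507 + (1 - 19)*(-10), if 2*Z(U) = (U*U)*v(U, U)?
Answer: 812356065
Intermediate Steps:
v(T, H) = 30*H
Z(U) = 15*U³ (Z(U) = ((U*U)*(30*U))/2 = (U²*(30*U))/2 = (30*U³)/2 = 15*U³)
Z(33)*1507 + (1 - 19)*(-10) = (15*33³)*1507 + (1 - 19)*(-10) = (15*35937)*1507 - 18*(-10) = 539055*1507 + 180 = 812355885 + 180 = 812356065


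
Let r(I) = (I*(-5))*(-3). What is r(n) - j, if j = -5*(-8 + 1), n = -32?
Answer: -515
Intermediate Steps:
j = 35 (j = -5*(-7) = 35)
r(I) = 15*I (r(I) = -5*I*(-3) = 15*I)
r(n) - j = 15*(-32) - 1*35 = -480 - 35 = -515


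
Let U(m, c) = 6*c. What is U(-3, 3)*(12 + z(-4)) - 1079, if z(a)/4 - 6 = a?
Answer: -719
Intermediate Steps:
z(a) = 24 + 4*a
U(-3, 3)*(12 + z(-4)) - 1079 = (6*3)*(12 + (24 + 4*(-4))) - 1079 = 18*(12 + (24 - 16)) - 1079 = 18*(12 + 8) - 1079 = 18*20 - 1079 = 360 - 1079 = -719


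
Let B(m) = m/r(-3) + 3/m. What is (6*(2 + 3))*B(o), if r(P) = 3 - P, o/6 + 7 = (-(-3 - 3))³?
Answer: 1310445/209 ≈ 6270.1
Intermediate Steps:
o = 1254 (o = -42 + 6*(-(-3 - 3))³ = -42 + 6*(-1*(-6))³ = -42 + 6*6³ = -42 + 6*216 = -42 + 1296 = 1254)
B(m) = 3/m + m/6 (B(m) = m/(3 - 1*(-3)) + 3/m = m/(3 + 3) + 3/m = m/6 + 3/m = 3/m + m/6)
(6*(2 + 3))*B(o) = (6*(2 + 3))*(3/1254 + (⅙)*1254) = (6*5)*(3*(1/1254) + 209) = 30*(1/418 + 209) = 30*(87363/418) = 1310445/209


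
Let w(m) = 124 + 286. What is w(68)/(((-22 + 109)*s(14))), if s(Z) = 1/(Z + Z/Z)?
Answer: 2050/29 ≈ 70.690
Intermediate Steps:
w(m) = 410
s(Z) = 1/(1 + Z) (s(Z) = 1/(Z + 1) = 1/(1 + Z))
w(68)/(((-22 + 109)*s(14))) = 410/(((-22 + 109)/(1 + 14))) = 410/((87/15)) = 410/((87*(1/15))) = 410/(29/5) = 410*(5/29) = 2050/29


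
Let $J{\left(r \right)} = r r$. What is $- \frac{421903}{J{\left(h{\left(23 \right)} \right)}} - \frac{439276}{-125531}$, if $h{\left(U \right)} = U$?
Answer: $- \frac{52729528489}{66405899} \approx -794.05$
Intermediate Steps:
$J{\left(r \right)} = r^{2}$
$- \frac{421903}{J{\left(h{\left(23 \right)} \right)}} - \frac{439276}{-125531} = - \frac{421903}{23^{2}} - \frac{439276}{-125531} = - \frac{421903}{529} - - \frac{439276}{125531} = \left(-421903\right) \frac{1}{529} + \frac{439276}{125531} = - \frac{421903}{529} + \frac{439276}{125531} = - \frac{52729528489}{66405899}$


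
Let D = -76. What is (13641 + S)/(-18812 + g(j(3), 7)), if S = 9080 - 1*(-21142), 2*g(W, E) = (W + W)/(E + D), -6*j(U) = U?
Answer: -6053094/2596055 ≈ -2.3316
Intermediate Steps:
j(U) = -U/6
g(W, E) = W/(-76 + E) (g(W, E) = ((W + W)/(E - 76))/2 = ((2*W)/(-76 + E))/2 = (2*W/(-76 + E))/2 = W/(-76 + E))
S = 30222 (S = 9080 + 21142 = 30222)
(13641 + S)/(-18812 + g(j(3), 7)) = (13641 + 30222)/(-18812 + (-⅙*3)/(-76 + 7)) = 43863/(-18812 - ½/(-69)) = 43863/(-18812 - ½*(-1/69)) = 43863/(-18812 + 1/138) = 43863/(-2596055/138) = 43863*(-138/2596055) = -6053094/2596055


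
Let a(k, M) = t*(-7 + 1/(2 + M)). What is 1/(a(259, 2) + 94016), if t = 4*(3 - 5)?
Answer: 1/94070 ≈ 1.0630e-5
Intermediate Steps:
t = -8 (t = 4*(-2) = -8)
a(k, M) = 56 - 8/(2 + M) (a(k, M) = -8*(-7 + 1/(2 + M)) = 56 - 8/(2 + M))
1/(a(259, 2) + 94016) = 1/(8*(13 + 7*2)/(2 + 2) + 94016) = 1/(8*(13 + 14)/4 + 94016) = 1/(8*(¼)*27 + 94016) = 1/(54 + 94016) = 1/94070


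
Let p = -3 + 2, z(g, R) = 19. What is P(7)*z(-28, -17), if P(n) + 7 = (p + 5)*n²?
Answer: 3591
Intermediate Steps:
p = -1
P(n) = -7 + 4*n² (P(n) = -7 + (-1 + 5)*n² = -7 + 4*n²)
P(7)*z(-28, -17) = (-7 + 4*7²)*19 = (-7 + 4*49)*19 = (-7 + 196)*19 = 189*19 = 3591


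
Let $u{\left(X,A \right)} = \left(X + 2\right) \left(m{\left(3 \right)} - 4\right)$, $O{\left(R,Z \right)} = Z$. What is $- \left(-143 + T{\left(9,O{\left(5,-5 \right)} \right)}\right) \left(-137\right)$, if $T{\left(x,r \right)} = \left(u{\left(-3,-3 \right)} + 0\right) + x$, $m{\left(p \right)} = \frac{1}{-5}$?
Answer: $- \frac{88913}{5} \approx -17783.0$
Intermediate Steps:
$m{\left(p \right)} = - \frac{1}{5}$
$u{\left(X,A \right)} = - \frac{42}{5} - \frac{21 X}{5}$ ($u{\left(X,A \right)} = \left(X + 2\right) \left(- \frac{1}{5} - 4\right) = \left(2 + X\right) \left(- \frac{21}{5}\right) = - \frac{42}{5} - \frac{21 X}{5}$)
$T{\left(x,r \right)} = \frac{21}{5} + x$ ($T{\left(x,r \right)} = \left(\left(- \frac{42}{5} - - \frac{63}{5}\right) + 0\right) + x = \left(\left(- \frac{42}{5} + \frac{63}{5}\right) + 0\right) + x = \left(\frac{21}{5} + 0\right) + x = \frac{21}{5} + x$)
$- \left(-143 + T{\left(9,O{\left(5,-5 \right)} \right)}\right) \left(-137\right) = - \left(-143 + \left(\frac{21}{5} + 9\right)\right) \left(-137\right) = - \left(-143 + \frac{66}{5}\right) \left(-137\right) = - \frac{\left(-649\right) \left(-137\right)}{5} = \left(-1\right) \frac{88913}{5} = - \frac{88913}{5}$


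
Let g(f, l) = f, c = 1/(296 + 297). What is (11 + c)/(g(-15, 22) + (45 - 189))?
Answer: -6524/94287 ≈ -0.069193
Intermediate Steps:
c = 1/593 ≈ 0.0016863
(11 + c)/(g(-15, 22) + (45 - 189)) = (11 + 1/593)/(-15 + (45 - 189)) = 6524/(593*(-15 - 144)) = (6524/593)/(-159) = (6524/593)*(-1/159) = -6524/94287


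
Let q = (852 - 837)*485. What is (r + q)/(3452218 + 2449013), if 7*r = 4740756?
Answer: 1597227/13769539 ≈ 0.11600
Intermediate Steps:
r = 4740756/7 (r = (⅐)*4740756 = 4740756/7 ≈ 6.7725e+5)
q = 7275 (q = 15*485 = 7275)
(r + q)/(3452218 + 2449013) = (4740756/7 + 7275)/(3452218 + 2449013) = (4791681/7)/5901231 = (4791681/7)*(1/5901231) = 1597227/13769539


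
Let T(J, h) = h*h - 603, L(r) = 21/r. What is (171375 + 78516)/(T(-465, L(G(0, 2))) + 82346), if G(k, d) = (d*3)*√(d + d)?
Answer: 1332752/435979 ≈ 3.0569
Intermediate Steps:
G(k, d) = 3*√2*d^(3/2) (G(k, d) = (3*d)*√(2*d) = (3*d)*(√2*√d) = 3*√2*d^(3/2))
T(J, h) = -603 + h² (T(J, h) = h² - 603 = -603 + h²)
(171375 + 78516)/(T(-465, L(G(0, 2))) + 82346) = (171375 + 78516)/((-603 + (21/((3*√2*2^(3/2))))²) + 82346) = 249891/((-603 + (21/((3*√2*(2*√2))))²) + 82346) = 249891/((-603 + (21/12)²) + 82346) = 249891/((-603 + (21*(1/12))²) + 82346) = 249891/((-603 + (7/4)²) + 82346) = 249891/((-603 + 49/16) + 82346) = 249891/(-9599/16 + 82346) = 249891/(1307937/16) = 249891*(16/1307937) = 1332752/435979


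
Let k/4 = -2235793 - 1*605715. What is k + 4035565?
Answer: -7330467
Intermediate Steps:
k = -11366032 (k = 4*(-2235793 - 1*605715) = 4*(-2235793 - 605715) = 4*(-2841508) = -11366032)
k + 4035565 = -11366032 + 4035565 = -7330467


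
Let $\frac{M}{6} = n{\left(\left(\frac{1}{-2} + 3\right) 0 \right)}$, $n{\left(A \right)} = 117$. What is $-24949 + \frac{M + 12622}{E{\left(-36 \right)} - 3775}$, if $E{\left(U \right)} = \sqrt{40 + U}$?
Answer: $- \frac{94145901}{3773} \approx -24953.0$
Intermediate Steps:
$M = 702$ ($M = 6 \cdot 117 = 702$)
$-24949 + \frac{M + 12622}{E{\left(-36 \right)} - 3775} = -24949 + \frac{702 + 12622}{\sqrt{40 - 36} - 3775} = -24949 + \frac{13324}{\sqrt{4} - 3775} = -24949 + \frac{13324}{2 - 3775} = -24949 + \frac{13324}{-3773} = -24949 + 13324 \left(- \frac{1}{3773}\right) = -24949 - \frac{13324}{3773} = - \frac{94145901}{3773}$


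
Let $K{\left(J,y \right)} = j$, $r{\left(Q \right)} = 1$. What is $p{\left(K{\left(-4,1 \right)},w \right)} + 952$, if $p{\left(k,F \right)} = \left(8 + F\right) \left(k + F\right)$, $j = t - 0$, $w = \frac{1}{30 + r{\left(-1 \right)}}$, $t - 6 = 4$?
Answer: $\frac{992311}{961} \approx 1032.6$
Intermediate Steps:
$t = 10$ ($t = 6 + 4 = 10$)
$w = \frac{1}{31}$ ($w = \frac{1}{30 + 1} = \frac{1}{31} \approx 0.032258$)
$j = 10$ ($j = 10 - 0 = 10 + 0 = 10$)
$K{\left(J,y \right)} = 10$
$p{\left(k,F \right)} = \left(8 + F\right) \left(F + k\right)$
$p{\left(K{\left(-4,1 \right)},w \right)} + 952 = \left(\left(\frac{1}{31}\right)^{2} + 8 \cdot \frac{1}{31} + 8 \cdot 10 + \frac{1}{31} \cdot 10\right) + 952 = \left(\frac{1}{961} + \frac{8}{31} + 80 + \frac{10}{31}\right) + 952 = \frac{77439}{961} + 952 = \frac{992311}{961}$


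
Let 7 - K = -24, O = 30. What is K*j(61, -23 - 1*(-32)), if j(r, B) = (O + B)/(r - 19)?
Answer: 403/14 ≈ 28.786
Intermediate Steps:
K = 31 (K = 7 - 1*(-24) = 7 + 24 = 31)
j(r, B) = (30 + B)/(-19 + r) (j(r, B) = (30 + B)/(r - 19) = (30 + B)/(-19 + r))
K*j(61, -23 - 1*(-32)) = 31*((30 + (-23 - 1*(-32)))/(-19 + 61)) = 31*((30 + (-23 + 32))/42) = 31*((30 + 9)/42) = 31*((1/42)*39) = 31*(13/14) = 403/14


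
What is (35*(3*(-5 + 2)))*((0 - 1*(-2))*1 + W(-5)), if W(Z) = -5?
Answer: 945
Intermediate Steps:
(35*(3*(-5 + 2)))*((0 - 1*(-2))*1 + W(-5)) = (35*(3*(-5 + 2)))*((0 - 1*(-2))*1 - 5) = (35*(3*(-3)))*((0 + 2)*1 - 5) = (35*(-9))*(2*1 - 5) = -315*(2 - 5) = -315*(-3) = 945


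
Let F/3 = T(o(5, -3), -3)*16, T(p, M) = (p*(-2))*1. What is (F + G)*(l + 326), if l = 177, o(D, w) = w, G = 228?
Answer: 259548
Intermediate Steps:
T(p, M) = -2*p (T(p, M) = -2*p*1 = -2*p)
F = 288 (F = 3*(-2*(-3)*16) = 3*(6*16) = 3*96 = 288)
(F + G)*(l + 326) = (288 + 228)*(177 + 326) = 516*503 = 259548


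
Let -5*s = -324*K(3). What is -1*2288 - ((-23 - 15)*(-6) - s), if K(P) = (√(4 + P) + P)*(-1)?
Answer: -13552/5 - 324*√7/5 ≈ -2881.8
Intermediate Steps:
K(P) = -P - √(4 + P) (K(P) = (P + √(4 + P))*(-1) = -P - √(4 + P))
s = -972/5 - 324*√7/5 (s = -(-324)*(-1*3 - √(4 + 3))/5 = -(-324)*(-3 - √7)/5 = -(972 + 324*√7)/5 = -972/5 - 324*√7/5 ≈ -365.84)
-1*2288 - ((-23 - 15)*(-6) - s) = -1*2288 - ((-23 - 15)*(-6) - (-972/5 - 324*√7/5)) = -2288 - (-38*(-6) + (972/5 + 324*√7/5)) = -2288 - (228 + (972/5 + 324*√7/5)) = -2288 - (2112/5 + 324*√7/5) = -2288 + (-2112/5 - 324*√7/5) = -13552/5 - 324*√7/5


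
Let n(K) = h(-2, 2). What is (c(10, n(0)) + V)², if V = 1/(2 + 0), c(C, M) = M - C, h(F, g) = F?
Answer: 529/4 ≈ 132.25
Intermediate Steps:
n(K) = -2
V = ½ (V = 1/2 = ½ ≈ 0.50000)
(c(10, n(0)) + V)² = ((-2 - 1*10) + ½)² = ((-2 - 10) + ½)² = (-12 + ½)² = (-23/2)² = 529/4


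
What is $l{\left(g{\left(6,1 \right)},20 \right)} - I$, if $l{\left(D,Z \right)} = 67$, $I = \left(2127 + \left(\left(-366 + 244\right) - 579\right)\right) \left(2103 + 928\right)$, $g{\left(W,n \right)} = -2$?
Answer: $-4322139$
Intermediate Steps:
$I = 4322206$ ($I = \left(2127 - 701\right) 3031 = 1426 \cdot 3031 = 4322206$)
$l{\left(g{\left(6,1 \right)},20 \right)} - I = 67 - 4322206 = -4322139$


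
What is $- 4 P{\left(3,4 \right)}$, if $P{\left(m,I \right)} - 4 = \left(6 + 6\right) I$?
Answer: $-208$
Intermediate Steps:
$P{\left(m,I \right)} = 4 + 12 I$ ($P{\left(m,I \right)} = 4 + \left(6 + 6\right) I = 4 + 12 I$)
$- 4 P{\left(3,4 \right)} = - 4 \left(4 + 12 \cdot 4\right) = - 4 \left(4 + 48\right) = \left(-4\right) 52 = -208$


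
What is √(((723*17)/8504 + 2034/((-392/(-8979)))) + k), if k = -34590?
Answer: 3*√1181338034918/29764 ≈ 109.55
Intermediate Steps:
√(((723*17)/8504 + 2034/((-392/(-8979)))) + k) = √(((723*17)/8504 + 2034/((-392/(-8979)))) - 34590) = √((12291*(1/8504) + 2034/((-392*(-1/8979)))) - 34590) = √((12291/8504 + 2034/(392/8979)) - 34590) = √((12291/8504 + 2034*(8979/392)) - 34590) = √((12291/8504 + 9131643/196) - 34590) = √(19414475277/416696 - 34590) = √(5000960637/416696) = 3*√1181338034918/29764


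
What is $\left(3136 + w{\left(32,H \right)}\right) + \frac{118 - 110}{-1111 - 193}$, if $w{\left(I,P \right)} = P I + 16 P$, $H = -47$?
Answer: $\frac{143439}{163} \approx 879.99$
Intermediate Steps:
$w{\left(I,P \right)} = 16 P + I P$ ($w{\left(I,P \right)} = I P + 16 P = 16 P + I P$)
$\left(3136 + w{\left(32,H \right)}\right) + \frac{118 - 110}{-1111 - 193} = \left(3136 - 47 \left(16 + 32\right)\right) + \frac{118 - 110}{-1111 - 193} = \left(3136 - 2256\right) + \frac{8}{-1304} = \left(3136 - 2256\right) + 8 \left(- \frac{1}{1304}\right) = 880 - \frac{1}{163} = \frac{143439}{163}$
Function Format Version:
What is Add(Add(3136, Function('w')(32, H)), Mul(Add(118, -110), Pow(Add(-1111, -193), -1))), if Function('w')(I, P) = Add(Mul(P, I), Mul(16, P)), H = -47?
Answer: Rational(143439, 163) ≈ 879.99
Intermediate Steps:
Function('w')(I, P) = Add(Mul(16, P), Mul(I, P)) (Function('w')(I, P) = Add(Mul(I, P), Mul(16, P)) = Add(Mul(16, P), Mul(I, P)))
Add(Add(3136, Function('w')(32, H)), Mul(Add(118, -110), Pow(Add(-1111, -193), -1))) = Add(Add(3136, Mul(-47, Add(16, 32))), Mul(Add(118, -110), Pow(Add(-1111, -193), -1))) = Add(Add(3136, Mul(-47, 48)), Mul(8, Pow(-1304, -1))) = Add(Add(3136, -2256), Mul(8, Rational(-1, 1304))) = Add(880, Rational(-1, 163)) = Rational(143439, 163)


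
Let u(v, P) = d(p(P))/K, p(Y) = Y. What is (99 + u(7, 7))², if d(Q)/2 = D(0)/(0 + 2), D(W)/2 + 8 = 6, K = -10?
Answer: 247009/25 ≈ 9880.4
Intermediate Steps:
D(W) = -4 (D(W) = -16 + 2*6 = -16 + 12 = -4)
d(Q) = -4 (d(Q) = 2*(-4/(0 + 2)) = 2*(-4/2) = 2*(-4*½) = 2*(-2) = -4)
u(v, P) = ⅖ (u(v, P) = -4/(-10) = -4*(-⅒) = ⅖)
(99 + u(7, 7))² = (99 + ⅖)² = (497/5)² = 247009/25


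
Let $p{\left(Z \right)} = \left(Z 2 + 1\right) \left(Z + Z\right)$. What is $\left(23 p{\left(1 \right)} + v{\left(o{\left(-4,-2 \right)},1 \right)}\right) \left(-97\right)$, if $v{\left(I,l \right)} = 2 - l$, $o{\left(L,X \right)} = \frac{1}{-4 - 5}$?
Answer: $-13483$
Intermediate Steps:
$o{\left(L,X \right)} = - \frac{1}{9}$ ($o{\left(L,X \right)} = \frac{1}{-9} = - \frac{1}{9}$)
$p{\left(Z \right)} = 2 Z \left(1 + 2 Z\right)$ ($p{\left(Z \right)} = \left(2 Z + 1\right) 2 Z = \left(1 + 2 Z\right) 2 Z = 2 Z \left(1 + 2 Z\right)$)
$\left(23 p{\left(1 \right)} + v{\left(o{\left(-4,-2 \right)},1 \right)}\right) \left(-97\right) = \left(23 \cdot 2 \cdot 1 \left(1 + 2 \cdot 1\right) + \left(2 - 1\right)\right) \left(-97\right) = \left(23 \cdot 2 \cdot 1 \left(1 + 2\right) + \left(2 - 1\right)\right) \left(-97\right) = \left(23 \cdot 2 \cdot 1 \cdot 3 + 1\right) \left(-97\right) = \left(23 \cdot 6 + 1\right) \left(-97\right) = \left(138 + 1\right) \left(-97\right) = 139 \left(-97\right) = -13483$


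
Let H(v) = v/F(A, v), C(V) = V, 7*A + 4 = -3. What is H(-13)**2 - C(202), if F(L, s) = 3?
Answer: -1649/9 ≈ -183.22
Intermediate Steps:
A = -1 (A = -4/7 + (1/7)*(-3) = -4/7 - 3/7 = -1)
H(v) = v/3
H(-13)**2 - C(202) = ((1/3)*(-13))**2 - 1*202 = (-13/3)**2 - 202 = 169/9 - 202 = -1649/9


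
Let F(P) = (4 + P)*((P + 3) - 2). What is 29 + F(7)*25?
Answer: 2229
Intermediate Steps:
F(P) = (1 + P)*(4 + P) (F(P) = (4 + P)*((3 + P) - 2) = (4 + P)*(1 + P) = (1 + P)*(4 + P))
29 + F(7)*25 = 29 + (4 + 7² + 5*7)*25 = 29 + (4 + 49 + 35)*25 = 29 + 88*25 = 29 + 2200 = 2229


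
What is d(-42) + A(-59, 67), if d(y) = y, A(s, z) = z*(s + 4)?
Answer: -3727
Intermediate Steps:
A(s, z) = z*(4 + s)
d(-42) + A(-59, 67) = -42 + 67*(4 - 59) = -42 + 67*(-55) = -42 - 3685 = -3727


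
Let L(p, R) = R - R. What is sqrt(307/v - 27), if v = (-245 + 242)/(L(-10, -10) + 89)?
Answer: 2*I*sqrt(20553)/3 ≈ 95.575*I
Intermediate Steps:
L(p, R) = 0
v = -3/89 (v = (-245 + 242)/(0 + 89) = -3/89 ≈ -0.033708)
sqrt(307/v - 27) = sqrt(307/(-3/89) - 27) = sqrt(307*(-89/3) - 27) = sqrt(-27323/3 - 27) = sqrt(-27404/3) = 2*I*sqrt(20553)/3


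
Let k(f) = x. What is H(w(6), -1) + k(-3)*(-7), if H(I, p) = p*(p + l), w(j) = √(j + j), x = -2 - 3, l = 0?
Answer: 36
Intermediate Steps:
x = -5
k(f) = -5
w(j) = √2*√j (w(j) = √(2*j) = √2*√j)
H(I, p) = p² (H(I, p) = p*(p + 0) = p*p = p²)
H(w(6), -1) + k(-3)*(-7) = (-1)² - 5*(-7) = 1 + 35 = 36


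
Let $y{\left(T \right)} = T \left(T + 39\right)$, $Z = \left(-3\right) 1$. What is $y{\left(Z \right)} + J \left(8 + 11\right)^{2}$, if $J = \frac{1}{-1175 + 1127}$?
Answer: $- \frac{5545}{48} \approx -115.52$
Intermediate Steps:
$Z = -3$
$J = - \frac{1}{48}$ ($J = \frac{1}{-48} = - \frac{1}{48} \approx -0.020833$)
$y{\left(T \right)} = T \left(39 + T\right)$
$y{\left(Z \right)} + J \left(8 + 11\right)^{2} = - 3 \left(39 - 3\right) - \frac{\left(8 + 11\right)^{2}}{48} = \left(-3\right) 36 - \frac{19^{2}}{48} = -108 - \frac{361}{48} = - \frac{5545}{48}$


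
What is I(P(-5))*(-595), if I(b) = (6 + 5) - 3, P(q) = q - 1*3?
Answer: -4760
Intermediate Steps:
P(q) = -3 + q (P(q) = q - 3 = -3 + q)
I(b) = 8 (I(b) = 11 - 3 = 8)
I(P(-5))*(-595) = 8*(-595) = -4760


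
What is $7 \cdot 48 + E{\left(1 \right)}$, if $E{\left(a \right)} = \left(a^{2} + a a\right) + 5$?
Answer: $343$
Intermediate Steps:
$E{\left(a \right)} = 5 + 2 a^{2}$ ($E{\left(a \right)} = \left(a^{2} + a^{2}\right) + 5 = 2 a^{2} + 5 = 5 + 2 a^{2}$)
$7 \cdot 48 + E{\left(1 \right)} = 7 \cdot 48 + \left(5 + 2 \cdot 1^{2}\right) = 336 + \left(5 + 2 \cdot 1\right) = 336 + \left(5 + 2\right) = 336 + 7 = 343$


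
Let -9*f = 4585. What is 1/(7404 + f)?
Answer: 9/62051 ≈ 0.00014504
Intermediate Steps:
f = -4585/9 (f = -1/9*4585 = -4585/9 ≈ -509.44)
1/(7404 + f) = 1/(7404 - 4585/9) = 1/(62051/9) = 9/62051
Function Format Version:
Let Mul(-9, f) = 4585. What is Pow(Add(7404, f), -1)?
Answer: Rational(9, 62051) ≈ 0.00014504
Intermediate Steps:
f = Rational(-4585, 9) (f = Mul(Rational(-1, 9), 4585) = Rational(-4585, 9) ≈ -509.44)
Pow(Add(7404, f), -1) = Pow(Add(7404, Rational(-4585, 9)), -1) = Pow(Rational(62051, 9), -1) = Rational(9, 62051)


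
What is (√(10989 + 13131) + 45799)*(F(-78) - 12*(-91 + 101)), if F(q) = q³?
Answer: -21739502928 - 2848032*√670 ≈ -2.1813e+10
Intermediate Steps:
(√(10989 + 13131) + 45799)*(F(-78) - 12*(-91 + 101)) = (√(10989 + 13131) + 45799)*((-78)³ - 12*(-91 + 101)) = (√24120 + 45799)*(-474552 - 12*10) = (6*√670 + 45799)*(-474552 - 120) = (45799 + 6*√670)*(-474672) = -21739502928 - 2848032*√670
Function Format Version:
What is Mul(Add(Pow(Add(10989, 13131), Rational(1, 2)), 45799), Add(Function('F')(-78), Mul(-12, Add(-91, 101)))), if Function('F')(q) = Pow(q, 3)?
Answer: Add(-21739502928, Mul(-2848032, Pow(670, Rational(1, 2)))) ≈ -2.1813e+10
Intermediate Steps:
Mul(Add(Pow(Add(10989, 13131), Rational(1, 2)), 45799), Add(Function('F')(-78), Mul(-12, Add(-91, 101)))) = Mul(Add(Pow(Add(10989, 13131), Rational(1, 2)), 45799), Add(Pow(-78, 3), Mul(-12, Add(-91, 101)))) = Mul(Add(Pow(24120, Rational(1, 2)), 45799), Add(-474552, Mul(-12, 10))) = Mul(Add(Mul(6, Pow(670, Rational(1, 2))), 45799), Add(-474552, -120)) = Mul(Add(45799, Mul(6, Pow(670, Rational(1, 2)))), -474672) = Add(-21739502928, Mul(-2848032, Pow(670, Rational(1, 2))))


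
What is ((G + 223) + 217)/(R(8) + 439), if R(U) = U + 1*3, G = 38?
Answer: 239/225 ≈ 1.0622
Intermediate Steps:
R(U) = 3 + U (R(U) = U + 3 = 3 + U)
((G + 223) + 217)/(R(8) + 439) = ((38 + 223) + 217)/((3 + 8) + 439) = (261 + 217)/(11 + 439) = 478/450 = 478*(1/450) = 239/225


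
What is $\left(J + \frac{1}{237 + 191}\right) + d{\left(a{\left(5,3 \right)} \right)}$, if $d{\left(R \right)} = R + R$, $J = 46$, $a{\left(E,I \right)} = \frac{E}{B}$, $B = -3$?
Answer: $\frac{54787}{1284} \approx 42.669$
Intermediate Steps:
$a{\left(E,I \right)} = - \frac{E}{3}$ ($a{\left(E,I \right)} = \frac{E}{-3} = E \left(- \frac{1}{3}\right) = - \frac{E}{3}$)
$d{\left(R \right)} = 2 R$
$\left(J + \frac{1}{237 + 191}\right) + d{\left(a{\left(5,3 \right)} \right)} = \left(46 + \frac{1}{237 + 191}\right) + 2 \left(\left(- \frac{1}{3}\right) 5\right) = \left(46 + \frac{1}{428}\right) + 2 \left(- \frac{5}{3}\right) = \left(46 + \frac{1}{428}\right) - \frac{10}{3} = \frac{19689}{428} - \frac{10}{3} = \frac{54787}{1284}$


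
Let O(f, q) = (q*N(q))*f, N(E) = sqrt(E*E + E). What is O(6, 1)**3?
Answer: 432*sqrt(2) ≈ 610.94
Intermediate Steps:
N(E) = sqrt(E + E**2) (N(E) = sqrt(E**2 + E) = sqrt(E + E**2))
O(f, q) = f*q*sqrt(q*(1 + q)) (O(f, q) = (q*sqrt(q*(1 + q)))*f = f*q*sqrt(q*(1 + q)))
O(6, 1)**3 = (6*1*sqrt(1*(1 + 1)))**3 = (6*1*sqrt(1*2))**3 = (6*1*sqrt(2))**3 = (6*sqrt(2))**3 = 432*sqrt(2)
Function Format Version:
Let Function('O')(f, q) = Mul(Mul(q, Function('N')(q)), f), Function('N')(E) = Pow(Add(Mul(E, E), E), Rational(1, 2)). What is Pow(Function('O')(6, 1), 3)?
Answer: Mul(432, Pow(2, Rational(1, 2))) ≈ 610.94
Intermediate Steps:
Function('N')(E) = Pow(Add(E, Pow(E, 2)), Rational(1, 2)) (Function('N')(E) = Pow(Add(Pow(E, 2), E), Rational(1, 2)) = Pow(Add(E, Pow(E, 2)), Rational(1, 2)))
Function('O')(f, q) = Mul(f, q, Pow(Mul(q, Add(1, q)), Rational(1, 2))) (Function('O')(f, q) = Mul(Mul(q, Pow(Mul(q, Add(1, q)), Rational(1, 2))), f) = Mul(f, q, Pow(Mul(q, Add(1, q)), Rational(1, 2))))
Pow(Function('O')(6, 1), 3) = Pow(Mul(6, 1, Pow(Mul(1, Add(1, 1)), Rational(1, 2))), 3) = Pow(Mul(6, 1, Pow(Mul(1, 2), Rational(1, 2))), 3) = Pow(Mul(6, 1, Pow(2, Rational(1, 2))), 3) = Pow(Mul(6, Pow(2, Rational(1, 2))), 3) = Mul(432, Pow(2, Rational(1, 2)))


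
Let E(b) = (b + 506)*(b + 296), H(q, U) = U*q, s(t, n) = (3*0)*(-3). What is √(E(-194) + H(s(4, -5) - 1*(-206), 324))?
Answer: 222*√2 ≈ 313.96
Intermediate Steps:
s(t, n) = 0 (s(t, n) = 0*(-3) = 0)
E(b) = (296 + b)*(506 + b) (E(b) = (506 + b)*(296 + b) = (296 + b)*(506 + b))
√(E(-194) + H(s(4, -5) - 1*(-206), 324)) = √((149776 + (-194)² + 802*(-194)) + 324*(0 - 1*(-206))) = √((149776 + 37636 - 155588) + 324*(0 + 206)) = √(31824 + 324*206) = √(31824 + 66744) = √98568 = 222*√2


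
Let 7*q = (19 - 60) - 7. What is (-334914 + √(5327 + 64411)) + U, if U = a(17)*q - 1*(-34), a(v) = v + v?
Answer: -2345792/7 + √69738 ≈ -3.3485e+5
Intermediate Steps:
a(v) = 2*v
q = -48/7 (q = ((19 - 60) - 7)/7 = (-41 - 7)/7 = (⅐)*(-48) = -48/7 ≈ -6.8571)
U = -1394/7 (U = (2*17)*(-48/7) - 1*(-34) = 34*(-48/7) + 34 = -1632/7 + 34 = -1394/7 ≈ -199.14)
(-334914 + √(5327 + 64411)) + U = (-334914 + √(5327 + 64411)) - 1394/7 = (-334914 + √69738) - 1394/7 = -2345792/7 + √69738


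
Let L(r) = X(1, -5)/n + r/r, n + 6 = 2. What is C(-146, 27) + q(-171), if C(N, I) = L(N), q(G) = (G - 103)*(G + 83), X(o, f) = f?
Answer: 96457/4 ≈ 24114.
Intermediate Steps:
n = -4 (n = -6 + 2 = -4)
q(G) = (-103 + G)*(83 + G)
L(r) = 9/4 (L(r) = -5/(-4) + r/r = -5*(-¼) + 1 = 5/4 + 1 = 9/4)
C(N, I) = 9/4
C(-146, 27) + q(-171) = 9/4 + (-8549 + (-171)² - 20*(-171)) = 9/4 + (-8549 + 29241 + 3420) = 9/4 + 24112 = 96457/4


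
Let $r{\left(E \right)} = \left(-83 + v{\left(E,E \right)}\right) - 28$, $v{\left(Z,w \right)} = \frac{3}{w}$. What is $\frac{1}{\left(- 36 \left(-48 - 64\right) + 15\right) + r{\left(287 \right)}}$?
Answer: $\frac{287}{1129635} \approx 0.00025406$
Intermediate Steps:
$r{\left(E \right)} = -111 + \frac{3}{E}$ ($r{\left(E \right)} = \left(-83 + \frac{3}{E}\right) - 28 = -111 + \frac{3}{E}$)
$\frac{1}{\left(- 36 \left(-48 - 64\right) + 15\right) + r{\left(287 \right)}} = \frac{1}{\left(- 36 \left(-48 - 64\right) + 15\right) - \left(111 - \frac{3}{287}\right)} = \frac{1}{\left(- 36 \left(-48 - 64\right) + 15\right) + \left(-111 + 3 \cdot \frac{1}{287}\right)} = \frac{1}{\left(\left(-36\right) \left(-112\right) + 15\right) + \left(-111 + \frac{3}{287}\right)} = \frac{1}{\left(4032 + 15\right) - \frac{31854}{287}} = \frac{1}{4047 - \frac{31854}{287}} = \frac{1}{\frac{1129635}{287}} = \frac{287}{1129635}$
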